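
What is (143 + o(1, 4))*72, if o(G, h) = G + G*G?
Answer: 10440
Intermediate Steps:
o(G, h) = G + G²
(143 + o(1, 4))*72 = (143 + 1*(1 + 1))*72 = (143 + 1*2)*72 = (143 + 2)*72 = 145*72 = 10440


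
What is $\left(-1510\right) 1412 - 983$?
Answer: $-2133103$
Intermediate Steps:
$\left(-1510\right) 1412 - 983 = -2132120 - 983 = -2133103$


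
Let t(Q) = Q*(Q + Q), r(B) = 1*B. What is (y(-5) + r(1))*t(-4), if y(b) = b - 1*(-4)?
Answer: 0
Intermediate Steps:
y(b) = 4 + b (y(b) = b + 4 = 4 + b)
r(B) = B
t(Q) = 2*Q² (t(Q) = Q*(2*Q) = 2*Q²)
(y(-5) + r(1))*t(-4) = ((4 - 5) + 1)*(2*(-4)²) = (-1 + 1)*(2*16) = 0*32 = 0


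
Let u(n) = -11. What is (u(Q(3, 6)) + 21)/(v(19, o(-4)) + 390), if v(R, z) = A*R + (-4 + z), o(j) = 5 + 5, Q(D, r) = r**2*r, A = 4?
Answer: 5/236 ≈ 0.021186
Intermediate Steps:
Q(D, r) = r**3
o(j) = 10
v(R, z) = -4 + z + 4*R (v(R, z) = 4*R + (-4 + z) = -4 + z + 4*R)
(u(Q(3, 6)) + 21)/(v(19, o(-4)) + 390) = (-11 + 21)/((-4 + 10 + 4*19) + 390) = 10/((-4 + 10 + 76) + 390) = 10/(82 + 390) = 10/472 = 10*(1/472) = 5/236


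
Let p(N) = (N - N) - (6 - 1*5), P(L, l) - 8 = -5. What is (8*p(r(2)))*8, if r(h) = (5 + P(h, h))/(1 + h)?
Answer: -64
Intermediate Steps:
P(L, l) = 3 (P(L, l) = 8 - 5 = 3)
r(h) = 8/(1 + h) (r(h) = (5 + 3)/(1 + h) = 8/(1 + h))
p(N) = -1 (p(N) = 0 - (6 - 5) = 0 - 1*1 = 0 - 1 = -1)
(8*p(r(2)))*8 = (8*(-1))*8 = -8*8 = -64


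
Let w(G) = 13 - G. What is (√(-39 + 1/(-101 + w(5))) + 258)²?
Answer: 6186824/93 + 344*I*√84351/31 ≈ 66525.0 + 3222.9*I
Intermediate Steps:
(√(-39 + 1/(-101 + w(5))) + 258)² = (√(-39 + 1/(-101 + (13 - 1*5))) + 258)² = (√(-39 + 1/(-101 + (13 - 5))) + 258)² = (√(-39 + 1/(-101 + 8)) + 258)² = (√(-39 + 1/(-93)) + 258)² = (√(-39 - 1/93) + 258)² = (√(-3628/93) + 258)² = (2*I*√84351/93 + 258)² = (258 + 2*I*√84351/93)²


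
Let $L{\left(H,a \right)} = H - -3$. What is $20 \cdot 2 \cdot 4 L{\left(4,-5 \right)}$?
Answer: $1120$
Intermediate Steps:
$L{\left(H,a \right)} = 3 + H$ ($L{\left(H,a \right)} = H + 3 = 3 + H$)
$20 \cdot 2 \cdot 4 L{\left(4,-5 \right)} = 20 \cdot 2 \cdot 4 \left(3 + 4\right) = 20 \cdot 8 \cdot 7 = 20 \cdot 56 = 1120$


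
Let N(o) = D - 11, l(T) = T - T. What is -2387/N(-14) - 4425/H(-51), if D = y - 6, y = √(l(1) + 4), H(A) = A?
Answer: 62704/255 ≈ 245.90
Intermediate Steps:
l(T) = 0
y = 2 (y = √(0 + 4) = √4 = 2)
D = -4 (D = 2 - 6 = -4)
N(o) = -15 (N(o) = -4 - 11 = -15)
-2387/N(-14) - 4425/H(-51) = -2387/(-15) - 4425/(-51) = -2387*(-1/15) - 4425*(-1/51) = 2387/15 + 1475/17 = 62704/255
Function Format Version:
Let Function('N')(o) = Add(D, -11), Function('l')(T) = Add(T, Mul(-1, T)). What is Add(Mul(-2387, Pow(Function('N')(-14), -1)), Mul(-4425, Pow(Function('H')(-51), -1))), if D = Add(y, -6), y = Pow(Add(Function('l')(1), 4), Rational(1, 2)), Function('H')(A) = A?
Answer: Rational(62704, 255) ≈ 245.90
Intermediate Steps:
Function('l')(T) = 0
y = 2 (y = Pow(Add(0, 4), Rational(1, 2)) = Pow(4, Rational(1, 2)) = 2)
D = -4 (D = Add(2, -6) = -4)
Function('N')(o) = -15 (Function('N')(o) = Add(-4, -11) = -15)
Add(Mul(-2387, Pow(Function('N')(-14), -1)), Mul(-4425, Pow(Function('H')(-51), -1))) = Add(Mul(-2387, Pow(-15, -1)), Mul(-4425, Pow(-51, -1))) = Add(Mul(-2387, Rational(-1, 15)), Mul(-4425, Rational(-1, 51))) = Add(Rational(2387, 15), Rational(1475, 17)) = Rational(62704, 255)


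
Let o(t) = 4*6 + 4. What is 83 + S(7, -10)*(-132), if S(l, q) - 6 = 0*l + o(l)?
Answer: -4405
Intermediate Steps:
o(t) = 28 (o(t) = 24 + 4 = 28)
S(l, q) = 34 (S(l, q) = 6 + (0*l + 28) = 6 + (0 + 28) = 6 + 28 = 34)
83 + S(7, -10)*(-132) = 83 + 34*(-132) = 83 - 4488 = -4405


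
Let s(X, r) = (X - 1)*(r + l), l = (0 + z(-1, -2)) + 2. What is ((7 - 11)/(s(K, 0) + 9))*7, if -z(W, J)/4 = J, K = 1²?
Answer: -28/9 ≈ -3.1111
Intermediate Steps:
K = 1
z(W, J) = -4*J
l = 10 (l = (0 - 4*(-2)) + 2 = (0 + 8) + 2 = 8 + 2 = 10)
s(X, r) = (-1 + X)*(10 + r) (s(X, r) = (X - 1)*(r + 10) = (-1 + X)*(10 + r))
((7 - 11)/(s(K, 0) + 9))*7 = ((7 - 11)/((-10 - 1*0 + 10*1 + 1*0) + 9))*7 = -4/((-10 + 0 + 10 + 0) + 9)*7 = -4/(0 + 9)*7 = -4/9*7 = -28/9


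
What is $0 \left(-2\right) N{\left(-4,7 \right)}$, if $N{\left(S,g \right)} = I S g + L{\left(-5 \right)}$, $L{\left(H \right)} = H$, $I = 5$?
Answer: $0$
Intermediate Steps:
$N{\left(S,g \right)} = -5 + 5 S g$ ($N{\left(S,g \right)} = 5 S g - 5 = -5 + 5 S g$)
$0 \left(-2\right) N{\left(-4,7 \right)} = 0 \left(-2\right) \left(-5 + 5 \left(-4\right) 7\right) = 0 \left(-5 - 140\right) = 0 \left(-145\right) = 0$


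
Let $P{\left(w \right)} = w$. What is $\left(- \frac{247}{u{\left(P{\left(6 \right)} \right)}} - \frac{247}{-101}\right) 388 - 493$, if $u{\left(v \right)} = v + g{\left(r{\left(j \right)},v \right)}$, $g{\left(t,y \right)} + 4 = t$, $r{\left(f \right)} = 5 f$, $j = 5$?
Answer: $- \frac{8436275}{2727} \approx -3093.6$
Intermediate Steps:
$g{\left(t,y \right)} = -4 + t$
$u{\left(v \right)} = 21 + v$ ($u{\left(v \right)} = v + \left(-4 + 5 \cdot 5\right) = v + \left(-4 + 25\right) = v + 21 = 21 + v$)
$\left(- \frac{247}{u{\left(P{\left(6 \right)} \right)}} - \frac{247}{-101}\right) 388 - 493 = \left(- \frac{247}{21 + 6} - \frac{247}{-101}\right) 388 - 493 = \left(- \frac{247}{27} - - \frac{247}{101}\right) 388 - 493 = \left(\left(-247\right) \frac{1}{27} + \frac{247}{101}\right) 388 - 493 = \left(- \frac{247}{27} + \frac{247}{101}\right) 388 - 493 = \left(- \frac{18278}{2727}\right) 388 - 493 = - \frac{7091864}{2727} - 493 = - \frac{8436275}{2727}$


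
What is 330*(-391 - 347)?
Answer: -243540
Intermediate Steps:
330*(-391 - 347) = 330*(-738) = -243540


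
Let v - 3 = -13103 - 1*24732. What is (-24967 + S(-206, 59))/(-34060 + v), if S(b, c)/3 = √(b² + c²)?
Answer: 24967/71892 - √45917/23964 ≈ 0.33834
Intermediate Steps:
v = -37832 (v = 3 + (-13103 - 1*24732) = 3 + (-13103 - 24732) = 3 - 37835 = -37832)
S(b, c) = 3*√(b² + c²)
(-24967 + S(-206, 59))/(-34060 + v) = (-24967 + 3*√((-206)² + 59²))/(-34060 - 37832) = (-24967 + 3*√(42436 + 3481))/(-71892) = (-24967 + 3*√45917)*(-1/71892) = 24967/71892 - √45917/23964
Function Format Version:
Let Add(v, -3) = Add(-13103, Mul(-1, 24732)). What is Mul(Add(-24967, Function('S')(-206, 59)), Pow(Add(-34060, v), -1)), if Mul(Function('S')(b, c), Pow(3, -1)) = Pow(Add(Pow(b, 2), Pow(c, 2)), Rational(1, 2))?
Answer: Add(Rational(24967, 71892), Mul(Rational(-1, 23964), Pow(45917, Rational(1, 2)))) ≈ 0.33834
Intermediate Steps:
v = -37832 (v = Add(3, Add(-13103, Mul(-1, 24732))) = Add(3, Add(-13103, -24732)) = Add(3, -37835) = -37832)
Function('S')(b, c) = Mul(3, Pow(Add(Pow(b, 2), Pow(c, 2)), Rational(1, 2)))
Mul(Add(-24967, Function('S')(-206, 59)), Pow(Add(-34060, v), -1)) = Mul(Add(-24967, Mul(3, Pow(Add(Pow(-206, 2), Pow(59, 2)), Rational(1, 2)))), Pow(Add(-34060, -37832), -1)) = Mul(Add(-24967, Mul(3, Pow(Add(42436, 3481), Rational(1, 2)))), Pow(-71892, -1)) = Mul(Add(-24967, Mul(3, Pow(45917, Rational(1, 2)))), Rational(-1, 71892)) = Add(Rational(24967, 71892), Mul(Rational(-1, 23964), Pow(45917, Rational(1, 2))))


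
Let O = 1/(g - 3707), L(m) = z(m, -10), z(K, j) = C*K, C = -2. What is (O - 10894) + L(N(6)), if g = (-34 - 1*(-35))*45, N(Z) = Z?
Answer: -39937773/3662 ≈ -10906.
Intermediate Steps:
z(K, j) = -2*K
L(m) = -2*m
g = 45 (g = (-34 + 35)*45 = 1*45 = 45)
O = -1/3662 (O = 1/(45 - 3707) = 1/(-3662) = -1/3662 ≈ -0.00027307)
(O - 10894) + L(N(6)) = (-1/3662 - 10894) - 2*6 = -39893829/3662 - 12 = -39937773/3662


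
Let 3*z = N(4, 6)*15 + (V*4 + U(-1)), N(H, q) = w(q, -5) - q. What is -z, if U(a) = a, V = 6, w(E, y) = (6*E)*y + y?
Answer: 2842/3 ≈ 947.33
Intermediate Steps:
w(E, y) = y + 6*E*y (w(E, y) = 6*E*y + y = y + 6*E*y)
N(H, q) = -5 - 31*q (N(H, q) = -5*(1 + 6*q) - q = (-5 - 30*q) - q = -5 - 31*q)
z = -2842/3 (z = ((-5 - 31*6)*15 + (6*4 - 1))/3 = ((-5 - 186)*15 + (24 - 1))/3 = (-191*15 + 23)/3 = (-2865 + 23)/3 = (⅓)*(-2842) = -2842/3 ≈ -947.33)
-z = -1*(-2842/3) = 2842/3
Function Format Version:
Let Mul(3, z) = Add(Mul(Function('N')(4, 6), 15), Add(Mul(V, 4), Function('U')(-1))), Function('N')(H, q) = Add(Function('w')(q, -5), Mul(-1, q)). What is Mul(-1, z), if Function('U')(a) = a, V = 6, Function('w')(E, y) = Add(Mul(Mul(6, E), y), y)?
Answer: Rational(2842, 3) ≈ 947.33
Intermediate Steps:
Function('w')(E, y) = Add(y, Mul(6, E, y)) (Function('w')(E, y) = Add(Mul(6, E, y), y) = Add(y, Mul(6, E, y)))
Function('N')(H, q) = Add(-5, Mul(-31, q)) (Function('N')(H, q) = Add(Mul(-5, Add(1, Mul(6, q))), Mul(-1, q)) = Add(Add(-5, Mul(-30, q)), Mul(-1, q)) = Add(-5, Mul(-31, q)))
z = Rational(-2842, 3) (z = Mul(Rational(1, 3), Add(Mul(Add(-5, Mul(-31, 6)), 15), Add(Mul(6, 4), -1))) = Mul(Rational(1, 3), Add(Mul(Add(-5, -186), 15), Add(24, -1))) = Mul(Rational(1, 3), Add(Mul(-191, 15), 23)) = Mul(Rational(1, 3), Add(-2865, 23)) = Mul(Rational(1, 3), -2842) = Rational(-2842, 3) ≈ -947.33)
Mul(-1, z) = Mul(-1, Rational(-2842, 3)) = Rational(2842, 3)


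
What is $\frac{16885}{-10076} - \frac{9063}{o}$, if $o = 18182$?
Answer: $- \frac{18105539}{8327356} \approx -2.1742$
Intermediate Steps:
$\frac{16885}{-10076} - \frac{9063}{o} = \frac{16885}{-10076} - \frac{9063}{18182} = 16885 \left(- \frac{1}{10076}\right) - \frac{9063}{18182} = - \frac{1535}{916} - \frac{9063}{18182} = - \frac{18105539}{8327356}$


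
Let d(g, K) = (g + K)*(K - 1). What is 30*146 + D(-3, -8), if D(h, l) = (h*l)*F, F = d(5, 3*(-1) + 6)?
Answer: 4764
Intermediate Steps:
d(g, K) = (-1 + K)*(K + g) (d(g, K) = (K + g)*(-1 + K) = (-1 + K)*(K + g))
F = 16 (F = (3*(-1) + 6)**2 - (3*(-1) + 6) - 1*5 + (3*(-1) + 6)*5 = (-3 + 6)**2 - (-3 + 6) - 5 + (-3 + 6)*5 = 3**2 - 1*3 - 5 + 3*5 = 9 - 3 - 5 + 15 = 16)
D(h, l) = 16*h*l (D(h, l) = (h*l)*16 = 16*h*l)
30*146 + D(-3, -8) = 30*146 + 16*(-3)*(-8) = 4380 + 384 = 4764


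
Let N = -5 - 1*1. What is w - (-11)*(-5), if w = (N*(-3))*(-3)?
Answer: -109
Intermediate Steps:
N = -6 (N = -5 - 1 = -6)
w = -54 (w = -6*(-3)*(-3) = 18*(-3) = -54)
w - (-11)*(-5) = -54 - (-11)*(-5) = -54 - 1*55 = -54 - 55 = -109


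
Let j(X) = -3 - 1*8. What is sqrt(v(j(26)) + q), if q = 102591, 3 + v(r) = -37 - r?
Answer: sqrt(102562) ≈ 320.25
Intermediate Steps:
j(X) = -11 (j(X) = -3 - 8 = -11)
v(r) = -40 - r (v(r) = -3 + (-37 - r) = -40 - r)
sqrt(v(j(26)) + q) = sqrt((-40 - 1*(-11)) + 102591) = sqrt((-40 + 11) + 102591) = sqrt(-29 + 102591) = sqrt(102562)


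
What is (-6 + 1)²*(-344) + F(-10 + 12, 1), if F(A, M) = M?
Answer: -8599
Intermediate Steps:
(-6 + 1)²*(-344) + F(-10 + 12, 1) = (-6 + 1)²*(-344) + 1 = (-5)²*(-344) + 1 = 25*(-344) + 1 = -8600 + 1 = -8599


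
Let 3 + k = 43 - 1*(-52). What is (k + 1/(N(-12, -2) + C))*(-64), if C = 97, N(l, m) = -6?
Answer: -535872/91 ≈ -5888.7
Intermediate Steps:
k = 92 (k = -3 + (43 - 1*(-52)) = -3 + (43 + 52) = -3 + 95 = 92)
(k + 1/(N(-12, -2) + C))*(-64) = (92 + 1/(-6 + 97))*(-64) = (92 + 1/91)*(-64) = (8373/91)*(-64) = -535872/91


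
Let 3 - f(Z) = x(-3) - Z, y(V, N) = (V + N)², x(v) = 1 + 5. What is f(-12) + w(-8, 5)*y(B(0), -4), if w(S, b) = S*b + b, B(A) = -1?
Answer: -890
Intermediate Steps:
x(v) = 6
y(V, N) = (N + V)²
f(Z) = -3 + Z (f(Z) = 3 - (6 - Z) = 3 + (-6 + Z) = -3 + Z)
w(S, b) = b + S*b
f(-12) + w(-8, 5)*y(B(0), -4) = (-3 - 12) + (5*(1 - 8))*(-4 - 1)² = -15 + (5*(-7))*(-5)² = -15 - 35*25 = -15 - 875 = -890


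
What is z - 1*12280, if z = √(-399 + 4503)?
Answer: -12280 + 6*√114 ≈ -12216.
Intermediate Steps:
z = 6*√114 (z = √4104 = 6*√114 ≈ 64.063)
z - 1*12280 = 6*√114 - 1*12280 = 6*√114 - 12280 = -12280 + 6*√114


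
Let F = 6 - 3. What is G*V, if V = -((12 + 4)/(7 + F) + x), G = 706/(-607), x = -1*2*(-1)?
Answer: 12708/3035 ≈ 4.1871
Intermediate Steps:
F = 3
x = 2 (x = -2*(-1) = 2)
G = -706/607 (G = 706*(-1/607) = -706/607 ≈ -1.1631)
V = -18/5 (V = -((12 + 4)/(7 + 3) + 2) = -(16/10 + 2) = -(16*(⅒) + 2) = -(8/5 + 2) = -1*18/5 = -18/5 ≈ -3.6000)
G*V = -706/607*(-18/5) = 12708/3035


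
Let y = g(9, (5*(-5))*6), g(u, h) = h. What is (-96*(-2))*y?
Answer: -28800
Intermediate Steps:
y = -150 (y = (5*(-5))*6 = -25*6 = -150)
(-96*(-2))*y = -96*(-2)*(-150) = 192*(-150) = -28800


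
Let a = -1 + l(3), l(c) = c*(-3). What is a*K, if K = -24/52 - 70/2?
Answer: 4610/13 ≈ 354.62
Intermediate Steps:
l(c) = -3*c
a = -10 (a = -1 - 3*3 = -1 - 9 = -10)
K = -461/13 (K = -24*1/52 - 70*½ = -6/13 - 35 = -461/13 ≈ -35.462)
a*K = -10*(-461/13) = 4610/13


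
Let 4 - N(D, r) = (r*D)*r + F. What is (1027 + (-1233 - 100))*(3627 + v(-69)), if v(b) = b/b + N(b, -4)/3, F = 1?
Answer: -1223082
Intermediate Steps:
N(D, r) = 3 - D*r² (N(D, r) = 4 - ((r*D)*r + 1) = 4 - ((D*r)*r + 1) = 4 - (D*r² + 1) = 4 - (1 + D*r²) = 4 + (-1 - D*r²) = 3 - D*r²)
v(b) = 2 - 16*b/3 (v(b) = b/b + (3 - 1*b*(-4)²)/3 = 1 + (3 - 1*b*16)*(⅓) = 1 + (3 - 16*b)*(⅓) = 1 + (1 - 16*b/3) = 2 - 16*b/3)
(1027 + (-1233 - 100))*(3627 + v(-69)) = (1027 + (-1233 - 100))*(3627 + (2 - 16/3*(-69))) = (1027 - 1333)*(3627 + (2 + 368)) = -306*(3627 + 370) = -306*3997 = -1223082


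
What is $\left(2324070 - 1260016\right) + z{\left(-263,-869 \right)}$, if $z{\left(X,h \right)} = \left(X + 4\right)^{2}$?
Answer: $1131135$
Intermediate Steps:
$z{\left(X,h \right)} = \left(4 + X\right)^{2}$
$\left(2324070 - 1260016\right) + z{\left(-263,-869 \right)} = \left(2324070 - 1260016\right) + \left(4 - 263\right)^{2} = 1064054 + \left(-259\right)^{2} = 1064054 + 67081 = 1131135$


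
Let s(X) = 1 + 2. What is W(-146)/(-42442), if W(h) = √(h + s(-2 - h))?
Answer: -I*√143/42442 ≈ -0.00028176*I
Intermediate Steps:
s(X) = 3
W(h) = √(3 + h) (W(h) = √(h + 3) = √(3 + h))
W(-146)/(-42442) = √(3 - 146)/(-42442) = √(-143)*(-1/42442) = (I*√143)*(-1/42442) = -I*√143/42442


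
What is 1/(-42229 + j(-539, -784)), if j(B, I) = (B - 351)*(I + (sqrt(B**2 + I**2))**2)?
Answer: -1/804951999 ≈ -1.2423e-9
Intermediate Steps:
j(B, I) = (-351 + B)*(I + B**2 + I**2) (j(B, I) = (-351 + B)*(I + (B**2 + I**2)) = (-351 + B)*(I + B**2 + I**2))
1/(-42229 + j(-539, -784)) = 1/(-42229 + ((-539)**3 - 351*(-784) - 351*(-539)**2 - 351*(-784)**2 - 539*(-784) - 539*(-784)**2)) = 1/(-42229 + (-156590819 + 275184 - 351*290521 - 351*614656 + 422576 - 539*614656)) = 1/(-42229 + (-156590819 + 275184 - 101972871 - 215744256 + 422576 - 331299584)) = 1/(-42229 - 804909770) = 1/(-804951999) = -1/804951999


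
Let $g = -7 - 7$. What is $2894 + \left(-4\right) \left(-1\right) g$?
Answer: $2838$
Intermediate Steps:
$g = -14$
$2894 + \left(-4\right) \left(-1\right) g = 2894 + \left(-4\right) \left(-1\right) \left(-14\right) = 2894 + 4 \left(-14\right) = 2894 - 56 = 2838$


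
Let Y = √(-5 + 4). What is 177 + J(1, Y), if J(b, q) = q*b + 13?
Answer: 190 + I ≈ 190.0 + 1.0*I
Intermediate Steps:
Y = I (Y = √(-1) = I ≈ 1.0*I)
J(b, q) = 13 + b*q (J(b, q) = b*q + 13 = 13 + b*q)
177 + J(1, Y) = 177 + (13 + 1*I) = 177 + (13 + I) = 190 + I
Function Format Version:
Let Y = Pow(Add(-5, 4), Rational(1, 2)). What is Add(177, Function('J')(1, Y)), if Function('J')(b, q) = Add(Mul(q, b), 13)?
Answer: Add(190, I) ≈ Add(190.00, Mul(1.0000, I))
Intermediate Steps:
Y = I (Y = Pow(-1, Rational(1, 2)) = I ≈ Mul(1.0000, I))
Function('J')(b, q) = Add(13, Mul(b, q)) (Function('J')(b, q) = Add(Mul(b, q), 13) = Add(13, Mul(b, q)))
Add(177, Function('J')(1, Y)) = Add(177, Add(13, Mul(1, I))) = Add(177, Add(13, I)) = Add(190, I)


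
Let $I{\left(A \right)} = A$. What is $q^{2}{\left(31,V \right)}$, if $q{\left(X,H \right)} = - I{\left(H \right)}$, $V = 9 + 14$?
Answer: $529$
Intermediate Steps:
$V = 23$
$q{\left(X,H \right)} = - H$
$q^{2}{\left(31,V \right)} = \left(\left(-1\right) 23\right)^{2} = \left(-23\right)^{2} = 529$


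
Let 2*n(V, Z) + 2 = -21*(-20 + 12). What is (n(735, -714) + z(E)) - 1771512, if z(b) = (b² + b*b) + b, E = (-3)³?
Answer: -1769998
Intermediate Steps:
E = -27
n(V, Z) = 83 (n(V, Z) = -1 + (-21*(-20 + 12))/2 = -1 + (-21*(-8))/2 = -1 + (½)*168 = -1 + 84 = 83)
z(b) = b + 2*b² (z(b) = (b² + b²) + b = 2*b² + b = b + 2*b²)
(n(735, -714) + z(E)) - 1771512 = (83 - 27*(1 + 2*(-27))) - 1771512 = (83 - 27*(1 - 54)) - 1771512 = (83 - 27*(-53)) - 1771512 = (83 + 1431) - 1771512 = 1514 - 1771512 = -1769998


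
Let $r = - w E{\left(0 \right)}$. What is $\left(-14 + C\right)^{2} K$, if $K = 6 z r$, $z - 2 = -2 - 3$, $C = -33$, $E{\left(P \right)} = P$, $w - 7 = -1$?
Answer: $0$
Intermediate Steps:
$w = 6$ ($w = 7 - 1 = 6$)
$r = 0$ ($r = \left(-1\right) 6 \cdot 0 = \left(-6\right) 0 = 0$)
$z = -3$ ($z = 2 - 5 = -3$)
$K = 0$ ($K = 6 \left(-3\right) 0 = \left(-18\right) 0 = 0$)
$\left(-14 + C\right)^{2} K = \left(-14 - 33\right)^{2} \cdot 0 = \left(-47\right)^{2} \cdot 0 = 2209 \cdot 0 = 0$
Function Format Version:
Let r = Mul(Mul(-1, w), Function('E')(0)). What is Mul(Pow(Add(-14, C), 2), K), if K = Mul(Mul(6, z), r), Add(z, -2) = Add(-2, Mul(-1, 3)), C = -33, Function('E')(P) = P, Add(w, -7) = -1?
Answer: 0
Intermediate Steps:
w = 6 (w = Add(7, -1) = 6)
r = 0 (r = Mul(Mul(-1, 6), 0) = Mul(-6, 0) = 0)
z = -3 (z = Add(2, Add(-2, Mul(-1, 3))) = Add(2, Add(-2, -3)) = Add(2, -5) = -3)
K = 0 (K = Mul(Mul(6, -3), 0) = Mul(-18, 0) = 0)
Mul(Pow(Add(-14, C), 2), K) = Mul(Pow(Add(-14, -33), 2), 0) = Mul(Pow(-47, 2), 0) = Mul(2209, 0) = 0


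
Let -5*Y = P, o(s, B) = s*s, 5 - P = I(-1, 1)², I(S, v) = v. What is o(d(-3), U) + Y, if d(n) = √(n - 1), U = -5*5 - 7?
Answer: -24/5 ≈ -4.8000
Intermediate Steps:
U = -32 (U = -25 - 7 = -32)
P = 4 (P = 5 - 1*1² = 5 - 1*1 = 5 - 1 = 4)
d(n) = √(-1 + n)
o(s, B) = s²
Y = -⅘ (Y = -⅕*4 = -⅘ ≈ -0.80000)
o(d(-3), U) + Y = (√(-1 - 3))² - ⅘ = (√(-4))² - ⅘ = (2*I)² - ⅘ = -4 - ⅘ = -24/5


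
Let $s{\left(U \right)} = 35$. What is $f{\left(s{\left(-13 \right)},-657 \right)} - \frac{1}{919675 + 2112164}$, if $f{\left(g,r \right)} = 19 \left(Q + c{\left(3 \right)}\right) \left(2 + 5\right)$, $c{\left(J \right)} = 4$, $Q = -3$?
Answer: $\frac{403234586}{3031839} \approx 133.0$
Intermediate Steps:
$f{\left(g,r \right)} = 133$ ($f{\left(g,r \right)} = 19 \left(-3 + 4\right) \left(2 + 5\right) = 19 \cdot 1 \cdot 7 = 19 \cdot 7 = 133$)
$f{\left(s{\left(-13 \right)},-657 \right)} - \frac{1}{919675 + 2112164} = 133 - \frac{1}{919675 + 2112164} = 133 - \frac{1}{3031839} = \frac{403234586}{3031839}$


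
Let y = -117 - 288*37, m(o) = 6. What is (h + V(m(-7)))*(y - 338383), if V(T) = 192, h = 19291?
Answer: -6802606348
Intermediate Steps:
y = -10773 (y = -117 - 10656 = -10773)
(h + V(m(-7)))*(y - 338383) = (19291 + 192)*(-10773 - 338383) = 19483*(-349156) = -6802606348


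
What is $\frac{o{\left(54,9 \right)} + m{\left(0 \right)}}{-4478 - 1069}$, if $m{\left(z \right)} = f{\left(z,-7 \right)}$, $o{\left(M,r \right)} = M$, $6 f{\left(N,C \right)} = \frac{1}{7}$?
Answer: $- \frac{2269}{232974} \approx -0.0097393$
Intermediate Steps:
$f{\left(N,C \right)} = \frac{1}{42}$ ($f{\left(N,C \right)} = \frac{1}{6 \cdot 7} = \frac{1}{6} \cdot \frac{1}{7} = \frac{1}{42}$)
$m{\left(z \right)} = \frac{1}{42}$
$\frac{o{\left(54,9 \right)} + m{\left(0 \right)}}{-4478 - 1069} = \frac{54 + \frac{1}{42}}{-4478 - 1069} = \frac{2269}{42 \left(-5547\right)} = \frac{2269}{42} \left(- \frac{1}{5547}\right) = - \frac{2269}{232974}$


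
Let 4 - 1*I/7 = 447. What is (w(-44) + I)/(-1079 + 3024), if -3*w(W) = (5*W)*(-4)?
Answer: -10183/5835 ≈ -1.7452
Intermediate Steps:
I = -3101 (I = 28 - 7*447 = 28 - 3129 = -3101)
w(W) = 20*W/3 (w(W) = -5*W*(-4)/3 = -(-20)*W/3 = 20*W/3)
(w(-44) + I)/(-1079 + 3024) = ((20/3)*(-44) - 3101)/(-1079 + 3024) = (-880/3 - 3101)/1945 = -10183/3*1/1945 = -10183/5835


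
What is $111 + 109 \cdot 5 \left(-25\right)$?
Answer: $-13514$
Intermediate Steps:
$111 + 109 \cdot 5 \left(-25\right) = 111 + 109 \left(-125\right) = 111 - 13625 = -13514$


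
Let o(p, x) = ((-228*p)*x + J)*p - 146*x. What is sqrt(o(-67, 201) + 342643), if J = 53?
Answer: I*sqrt(205412146) ≈ 14332.0*I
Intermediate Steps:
o(p, x) = -146*x + p*(53 - 228*p*x) (o(p, x) = ((-228*p)*x + 53)*p - 146*x = (-228*p*x + 53)*p - 146*x = (53 - 228*p*x)*p - 146*x = p*(53 - 228*p*x) - 146*x = -146*x + p*(53 - 228*p*x))
sqrt(o(-67, 201) + 342643) = sqrt((-146*201 + 53*(-67) - 228*201*(-67)**2) + 342643) = sqrt((-29346 - 3551 - 228*201*4489) + 342643) = sqrt((-29346 - 3551 - 205721892) + 342643) = sqrt(-205754789 + 342643) = sqrt(-205412146) = I*sqrt(205412146)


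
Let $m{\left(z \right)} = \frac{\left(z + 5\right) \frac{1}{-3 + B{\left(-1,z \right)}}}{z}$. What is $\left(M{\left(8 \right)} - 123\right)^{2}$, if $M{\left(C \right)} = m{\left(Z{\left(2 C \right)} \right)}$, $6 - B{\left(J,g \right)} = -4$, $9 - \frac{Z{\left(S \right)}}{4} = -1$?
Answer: $\frac{47320641}{3136} \approx 15089.0$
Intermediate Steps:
$Z{\left(S \right)} = 40$ ($Z{\left(S \right)} = 36 - -4 = 36 + 4 = 40$)
$B{\left(J,g \right)} = 10$ ($B{\left(J,g \right)} = 6 - -4 = 6 + 4 = 10$)
$m{\left(z \right)} = \frac{\frac{5}{7} + \frac{z}{7}}{z}$ ($m{\left(z \right)} = \frac{\left(z + 5\right) \frac{1}{-3 + 10}}{z} = \frac{\left(5 + z\right) \frac{1}{7}}{z} = \frac{\frac{5}{7} + \frac{z}{7}}{z}$)
$M{\left(C \right)} = \frac{9}{56}$ ($M{\left(C \right)} = \frac{5 + 40}{7 \cdot 40} = \frac{1}{7} \cdot \frac{1}{40} \cdot 45 = \frac{9}{56}$)
$\left(M{\left(8 \right)} - 123\right)^{2} = \left(\frac{9}{56} - 123\right)^{2} = \left(- \frac{6879}{56}\right)^{2} = \frac{47320641}{3136}$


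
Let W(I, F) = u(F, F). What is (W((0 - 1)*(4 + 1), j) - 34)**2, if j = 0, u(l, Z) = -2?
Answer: 1296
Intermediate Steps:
W(I, F) = -2
(W((0 - 1)*(4 + 1), j) - 34)**2 = (-2 - 34)**2 = (-36)**2 = 1296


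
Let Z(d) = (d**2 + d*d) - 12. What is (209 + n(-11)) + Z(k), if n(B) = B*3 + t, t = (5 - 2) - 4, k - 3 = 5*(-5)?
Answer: 1131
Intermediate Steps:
k = -22 (k = 3 + 5*(-5) = 3 - 25 = -22)
Z(d) = -12 + 2*d**2 (Z(d) = (d**2 + d**2) - 12 = 2*d**2 - 12 = -12 + 2*d**2)
t = -1 (t = 3 - 4 = -1)
n(B) = -1 + 3*B (n(B) = B*3 - 1 = 3*B - 1 = -1 + 3*B)
(209 + n(-11)) + Z(k) = (209 + (-1 + 3*(-11))) + (-12 + 2*(-22)**2) = (209 + (-1 - 33)) + (-12 + 2*484) = (209 - 34) + (-12 + 968) = 175 + 956 = 1131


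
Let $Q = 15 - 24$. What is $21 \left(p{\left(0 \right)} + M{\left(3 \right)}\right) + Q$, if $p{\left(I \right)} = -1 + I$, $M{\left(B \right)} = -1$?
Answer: $-51$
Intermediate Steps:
$Q = -9$ ($Q = 15 - 24 = -9$)
$21 \left(p{\left(0 \right)} + M{\left(3 \right)}\right) + Q = 21 \left(\left(-1 + 0\right) - 1\right) - 9 = 21 \left(-1 - 1\right) - 9 = 21 \left(-2\right) - 9 = -42 - 9 = -51$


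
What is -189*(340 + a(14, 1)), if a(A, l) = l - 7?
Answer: -63126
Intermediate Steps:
a(A, l) = -7 + l
-189*(340 + a(14, 1)) = -189*(340 + (-7 + 1)) = -189*(340 - 6) = -189*334 = -63126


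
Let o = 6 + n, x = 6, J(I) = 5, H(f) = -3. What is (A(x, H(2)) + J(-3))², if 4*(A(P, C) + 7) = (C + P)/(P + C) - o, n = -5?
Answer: 4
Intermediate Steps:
o = 1 (o = 6 - 5 = 1)
A(P, C) = -7 (A(P, C) = -7 + ((C + P)/(P + C) - 1*1)/4 = -7 + ((C + P)/(C + P) - 1)/4 = -7 + (1 - 1)/4 = -7 + (¼)*0 = -7 + 0 = -7)
(A(x, H(2)) + J(-3))² = (-7 + 5)² = (-2)² = 4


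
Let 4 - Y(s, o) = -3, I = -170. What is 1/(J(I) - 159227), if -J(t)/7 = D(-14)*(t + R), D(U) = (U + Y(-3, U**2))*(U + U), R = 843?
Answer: -1/1082583 ≈ -9.2372e-7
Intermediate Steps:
Y(s, o) = 7 (Y(s, o) = 4 - 1*(-3) = 4 + 3 = 7)
D(U) = 2*U*(7 + U) (D(U) = (U + 7)*(U + U) = (7 + U)*(2*U) = 2*U*(7 + U))
J(t) = -1156596 - 1372*t (J(t) = -7*2*(-14)*(7 - 14)*(t + 843) = -7*2*(-14)*(-7)*(843 + t) = -1372*(843 + t) = -7*(165228 + 196*t) = -1156596 - 1372*t)
1/(J(I) - 159227) = 1/((-1156596 - 1372*(-170)) - 159227) = 1/((-1156596 + 233240) - 159227) = 1/(-923356 - 159227) = 1/(-1082583) = -1/1082583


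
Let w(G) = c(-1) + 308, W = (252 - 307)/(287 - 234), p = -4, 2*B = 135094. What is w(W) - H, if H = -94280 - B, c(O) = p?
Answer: 162131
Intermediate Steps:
B = 67547 (B = (½)*135094 = 67547)
c(O) = -4
W = -55/53 ≈ -1.0377
w(G) = 304 (w(G) = -4 + 308 = 304)
H = -161827 (H = -94280 - 1*67547 = -94280 - 67547 = -161827)
w(W) - H = 304 - 1*(-161827) = 304 + 161827 = 162131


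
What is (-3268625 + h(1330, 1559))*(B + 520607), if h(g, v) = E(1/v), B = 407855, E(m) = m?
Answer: -4731244008376788/1559 ≈ -3.0348e+12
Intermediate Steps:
h(g, v) = 1/v
(-3268625 + h(1330, 1559))*(B + 520607) = (-3268625 + 1/1559)*(407855 + 520607) = (-3268625 + 1/1559)*928462 = -5095786374/1559*928462 = -4731244008376788/1559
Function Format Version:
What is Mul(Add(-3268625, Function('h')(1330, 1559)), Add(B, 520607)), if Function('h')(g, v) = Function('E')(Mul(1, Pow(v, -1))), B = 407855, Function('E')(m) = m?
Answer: Rational(-4731244008376788, 1559) ≈ -3.0348e+12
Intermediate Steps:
Function('h')(g, v) = Pow(v, -1) (Function('h')(g, v) = Mul(1, Pow(v, -1)) = Pow(v, -1))
Mul(Add(-3268625, Function('h')(1330, 1559)), Add(B, 520607)) = Mul(Add(-3268625, Pow(1559, -1)), Add(407855, 520607)) = Mul(Add(-3268625, Rational(1, 1559)), 928462) = Mul(Rational(-5095786374, 1559), 928462) = Rational(-4731244008376788, 1559)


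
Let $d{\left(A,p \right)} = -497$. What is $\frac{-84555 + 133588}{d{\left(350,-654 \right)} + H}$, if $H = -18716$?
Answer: $- \frac{49033}{19213} \approx -2.5521$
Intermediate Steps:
$\frac{-84555 + 133588}{d{\left(350,-654 \right)} + H} = \frac{-84555 + 133588}{-497 - 18716} = \frac{49033}{-19213} = 49033 \left(- \frac{1}{19213}\right) = - \frac{49033}{19213}$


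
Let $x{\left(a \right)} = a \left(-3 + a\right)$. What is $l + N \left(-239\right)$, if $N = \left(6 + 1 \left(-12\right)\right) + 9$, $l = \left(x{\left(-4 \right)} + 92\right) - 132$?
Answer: $-729$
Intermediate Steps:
$l = -12$ ($l = \left(- 4 \left(-3 - 4\right) + 92\right) - 132 = \left(\left(-4\right) \left(-7\right) + 92\right) - 132 = \left(28 + 92\right) - 132 = 120 - 132 = -12$)
$N = 3$ ($N = \left(6 - 12\right) + 9 = -6 + 9 = 3$)
$l + N \left(-239\right) = -12 + 3 \left(-239\right) = -12 - 717 = -729$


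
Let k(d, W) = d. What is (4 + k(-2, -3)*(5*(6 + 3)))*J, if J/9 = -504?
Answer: 390096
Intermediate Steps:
J = -4536 (J = 9*(-504) = -4536)
(4 + k(-2, -3)*(5*(6 + 3)))*J = (4 - 10*(6 + 3))*(-4536) = (4 - 10*9)*(-4536) = (4 - 2*45)*(-4536) = (4 - 90)*(-4536) = -86*(-4536) = 390096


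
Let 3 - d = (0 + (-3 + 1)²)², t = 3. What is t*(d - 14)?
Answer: -81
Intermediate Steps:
d = -13 (d = 3 - (0 + (-3 + 1)²)² = 3 - (0 + (-2)²)² = 3 - (0 + 4)² = 3 - 1*4² = 3 - 1*16 = 3 - 16 = -13)
t*(d - 14) = 3*(-13 - 14) = 3*(-27) = -81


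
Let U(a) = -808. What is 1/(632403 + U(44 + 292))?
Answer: 1/631595 ≈ 1.5833e-6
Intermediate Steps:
1/(632403 + U(44 + 292)) = 1/(632403 - 808) = 1/631595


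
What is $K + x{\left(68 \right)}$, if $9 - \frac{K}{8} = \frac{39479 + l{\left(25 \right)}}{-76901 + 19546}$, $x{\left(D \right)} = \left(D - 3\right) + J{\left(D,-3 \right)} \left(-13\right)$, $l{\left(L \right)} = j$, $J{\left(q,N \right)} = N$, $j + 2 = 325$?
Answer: $\frac{10412896}{57355} \approx 181.55$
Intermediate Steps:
$j = 323$ ($j = -2 + 325 = 323$)
$l{\left(L \right)} = 323$
$x{\left(D \right)} = 36 + D$ ($x{\left(D \right)} = \left(D - 3\right) - -39 = \left(D - 3\right) + 39 = \left(-3 + D\right) + 39 = 36 + D$)
$K = \frac{4447976}{57355}$ ($K = 72 - 8 \frac{39479 + 323}{-76901 + 19546} = 72 - 8 \frac{39802}{-57355} = 72 - 8 \cdot 39802 \left(- \frac{1}{57355}\right) = 72 - - \frac{318416}{57355} = 72 + \frac{318416}{57355} = \frac{4447976}{57355} \approx 77.552$)
$K + x{\left(68 \right)} = \frac{4447976}{57355} + \left(36 + 68\right) = \frac{4447976}{57355} + 104 = \frac{10412896}{57355}$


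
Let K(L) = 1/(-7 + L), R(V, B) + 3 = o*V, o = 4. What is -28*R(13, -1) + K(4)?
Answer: -4117/3 ≈ -1372.3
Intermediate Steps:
R(V, B) = -3 + 4*V
-28*R(13, -1) + K(4) = -28*(-3 + 4*13) + 1/(-7 + 4) = -28*(-3 + 52) + 1/(-3) = -28*49 - ⅓ = -1372 - ⅓ = -4117/3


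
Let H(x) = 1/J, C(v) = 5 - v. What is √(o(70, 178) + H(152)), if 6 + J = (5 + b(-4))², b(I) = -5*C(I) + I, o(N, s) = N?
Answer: √260744930/1930 ≈ 8.3666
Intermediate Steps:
b(I) = -25 + 6*I (b(I) = -5*(5 - I) + I = (-25 + 5*I) + I = -25 + 6*I)
J = 1930 (J = -6 + (5 + (-25 + 6*(-4)))² = -6 + (5 + (-25 - 24))² = -6 + (5 - 49)² = -6 + (-44)² = -6 + 1936 = 1930)
H(x) = 1/1930
√(o(70, 178) + H(152)) = √(70 + 1/1930) = √(135101/1930) = √260744930/1930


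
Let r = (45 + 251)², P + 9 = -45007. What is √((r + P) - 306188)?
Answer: 2*I*√65897 ≈ 513.41*I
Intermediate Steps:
P = -45016 (P = -9 - 45007 = -45016)
r = 87616 (r = 296² = 87616)
√((r + P) - 306188) = √((87616 - 45016) - 306188) = √(42600 - 306188) = √(-263588) = 2*I*√65897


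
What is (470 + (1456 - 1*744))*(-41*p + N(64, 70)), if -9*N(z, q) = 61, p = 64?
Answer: -9328738/3 ≈ -3.1096e+6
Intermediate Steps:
N(z, q) = -61/9 (N(z, q) = -1/9*61 = -61/9)
(470 + (1456 - 1*744))*(-41*p + N(64, 70)) = (470 + (1456 - 1*744))*(-41*64 - 61/9) = (470 + (1456 - 744))*(-2624 - 61/9) = (470 + 712)*(-23677/9) = 1182*(-23677/9) = -9328738/3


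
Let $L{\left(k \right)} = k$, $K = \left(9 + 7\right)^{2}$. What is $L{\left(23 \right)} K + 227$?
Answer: $6115$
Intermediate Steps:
$K = 256$ ($K = 16^{2} = 256$)
$L{\left(23 \right)} K + 227 = 23 \cdot 256 + 227 = 5888 + 227 = 6115$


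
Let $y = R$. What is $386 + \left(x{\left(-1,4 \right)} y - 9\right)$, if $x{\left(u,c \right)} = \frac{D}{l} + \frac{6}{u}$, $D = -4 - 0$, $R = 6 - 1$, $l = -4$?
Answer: $352$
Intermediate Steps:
$R = 5$ ($R = 6 - 1 = 5$)
$D = -4$ ($D = -4 + 0 = -4$)
$y = 5$
$x{\left(u,c \right)} = 1 + \frac{6}{u}$ ($x{\left(u,c \right)} = - \frac{4}{-4} + \frac{6}{u} = \left(-4\right) \left(- \frac{1}{4}\right) + \frac{6}{u} = 1 + \frac{6}{u}$)
$386 + \left(x{\left(-1,4 \right)} y - 9\right) = 386 + \left(\frac{6 - 1}{-1} \cdot 5 - 9\right) = 386 + \left(\left(-1\right) 5 \cdot 5 - 9\right) = 386 - 34 = 352$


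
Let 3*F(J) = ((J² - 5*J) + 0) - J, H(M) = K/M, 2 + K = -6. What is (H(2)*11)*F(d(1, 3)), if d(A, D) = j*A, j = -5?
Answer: -2420/3 ≈ -806.67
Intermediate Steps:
d(A, D) = -5*A
K = -8 (K = -2 - 6 = -8)
H(M) = -8/M
F(J) = -2*J + J²/3 (F(J) = (((J² - 5*J) + 0) - J)/3 = ((J² - 5*J) - J)/3 = (J² - 6*J)/3 = -2*J + J²/3)
(H(2)*11)*F(d(1, 3)) = (-8/2*11)*((-5*1)*(-6 - 5*1)/3) = (-8*½*11)*((⅓)*(-5)*(-6 - 5)) = (-4*11)*((⅓)*(-5)*(-11)) = -44*55/3 = -2420/3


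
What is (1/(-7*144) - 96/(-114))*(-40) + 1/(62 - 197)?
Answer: -1208441/35910 ≈ -33.652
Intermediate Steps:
(1/(-7*144) - 96/(-114))*(-40) + 1/(62 - 197) = (-⅐*1/144 - 96*(-1/114))*(-40) + 1/(-135) = (-1/1008 + 16/19)*(-40) - 1/135 = (16109/19152)*(-40) - 1/135 = -80545/2394 - 1/135 = -1208441/35910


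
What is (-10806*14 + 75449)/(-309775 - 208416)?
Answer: 75835/518191 ≈ 0.14635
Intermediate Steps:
(-10806*14 + 75449)/(-309775 - 208416) = (-151284 + 75449)/(-518191) = -75835*(-1/518191) = 75835/518191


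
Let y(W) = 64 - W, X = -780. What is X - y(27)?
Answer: -817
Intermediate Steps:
X - y(27) = -780 - (64 - 1*27) = -780 - (64 - 27) = -780 - 1*37 = -780 - 37 = -817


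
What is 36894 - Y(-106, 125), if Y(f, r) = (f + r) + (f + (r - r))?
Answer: 36981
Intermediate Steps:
Y(f, r) = r + 2*f (Y(f, r) = (f + r) + (f + 0) = (f + r) + f = r + 2*f)
36894 - Y(-106, 125) = 36894 - (125 + 2*(-106)) = 36894 - (125 - 212) = 36894 - 1*(-87) = 36894 + 87 = 36981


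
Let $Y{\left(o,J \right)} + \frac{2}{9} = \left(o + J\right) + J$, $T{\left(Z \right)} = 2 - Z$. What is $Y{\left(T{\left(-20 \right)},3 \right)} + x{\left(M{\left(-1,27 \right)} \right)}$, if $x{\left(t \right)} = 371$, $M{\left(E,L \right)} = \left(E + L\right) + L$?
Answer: $\frac{3589}{9} \approx 398.78$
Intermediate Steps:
$M{\left(E,L \right)} = E + 2 L$
$Y{\left(o,J \right)} = - \frac{2}{9} + o + 2 J$ ($Y{\left(o,J \right)} = - \frac{2}{9} + \left(\left(o + J\right) + J\right) = - \frac{2}{9} + \left(\left(J + o\right) + J\right) = - \frac{2}{9} + \left(o + 2 J\right) = - \frac{2}{9} + o + 2 J$)
$Y{\left(T{\left(-20 \right)},3 \right)} + x{\left(M{\left(-1,27 \right)} \right)} = \left(- \frac{2}{9} + \left(2 - -20\right) + 2 \cdot 3\right) + 371 = \left(- \frac{2}{9} + \left(2 + 20\right) + 6\right) + 371 = \left(- \frac{2}{9} + 22 + 6\right) + 371 = \frac{250}{9} + 371 = \frac{3589}{9}$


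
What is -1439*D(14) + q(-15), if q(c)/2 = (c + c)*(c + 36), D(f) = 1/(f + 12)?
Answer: -34199/26 ≈ -1315.3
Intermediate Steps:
D(f) = 1/(12 + f)
q(c) = 4*c*(36 + c) (q(c) = 2*((c + c)*(c + 36)) = 2*((2*c)*(36 + c)) = 2*(2*c*(36 + c)) = 4*c*(36 + c))
-1439*D(14) + q(-15) = -1439/(12 + 14) + 4*(-15)*(36 - 15) = -1439/26 + 4*(-15)*21 = -1439*1/26 - 1260 = -1439/26 - 1260 = -34199/26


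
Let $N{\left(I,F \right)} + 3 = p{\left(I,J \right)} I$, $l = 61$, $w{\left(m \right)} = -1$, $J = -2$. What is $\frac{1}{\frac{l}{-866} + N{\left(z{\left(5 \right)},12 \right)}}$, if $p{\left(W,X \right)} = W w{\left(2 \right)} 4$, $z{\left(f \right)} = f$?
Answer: $- \frac{866}{89259} \approx -0.0097021$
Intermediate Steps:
$p{\left(W,X \right)} = - 4 W$ ($p{\left(W,X \right)} = W \left(-1\right) 4 = - W 4 = - 4 W$)
$N{\left(I,F \right)} = -3 - 4 I^{2}$ ($N{\left(I,F \right)} = -3 + - 4 I I = -3 - 4 I^{2}$)
$\frac{1}{\frac{l}{-866} + N{\left(z{\left(5 \right)},12 \right)}} = \frac{1}{\frac{61}{-866} - \left(3 + 4 \cdot 5^{2}\right)} = \frac{1}{61 \left(- \frac{1}{866}\right) - 103} = \frac{1}{- \frac{61}{866} - 103} = \frac{1}{- \frac{89259}{866}} = - \frac{866}{89259}$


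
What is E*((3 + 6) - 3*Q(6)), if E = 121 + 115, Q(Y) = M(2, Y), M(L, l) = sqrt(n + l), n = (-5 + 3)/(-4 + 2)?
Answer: 2124 - 708*sqrt(7) ≈ 250.81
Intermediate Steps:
n = 1 (n = -2/(-2) = -2*(-1/2) = 1)
M(L, l) = sqrt(1 + l)
Q(Y) = sqrt(1 + Y)
E = 236
E*((3 + 6) - 3*Q(6)) = 236*((3 + 6) - 3*sqrt(1 + 6)) = 236*(9 - 3*sqrt(7)) = 2124 - 708*sqrt(7)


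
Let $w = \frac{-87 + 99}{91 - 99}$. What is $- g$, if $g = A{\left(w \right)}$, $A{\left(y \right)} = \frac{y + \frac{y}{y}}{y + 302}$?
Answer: $\frac{1}{601} \approx 0.0016639$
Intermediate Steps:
$w = - \frac{3}{2}$ ($w = \frac{12}{-8} = 12 \left(- \frac{1}{8}\right) = - \frac{3}{2} \approx -1.5$)
$A{\left(y \right)} = \frac{1 + y}{302 + y}$ ($A{\left(y \right)} = \frac{y + 1}{302 + y} = \frac{1 + y}{302 + y}$)
$g = - \frac{1}{601}$ ($g = \frac{1 - \frac{3}{2}}{302 - \frac{3}{2}} = \frac{1}{\frac{601}{2}} \left(- \frac{1}{2}\right) = \frac{2}{601} \left(- \frac{1}{2}\right) = - \frac{1}{601} \approx -0.0016639$)
$- g = \left(-1\right) \left(- \frac{1}{601}\right) = \frac{1}{601}$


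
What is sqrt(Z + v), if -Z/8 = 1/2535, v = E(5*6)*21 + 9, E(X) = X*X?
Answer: sqrt(719014605)/195 ≈ 137.51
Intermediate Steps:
E(X) = X**2
v = 18909 (v = (5*6)**2*21 + 9 = 30**2*21 + 9 = 900*21 + 9 = 18900 + 9 = 18909)
Z = -8/2535 ≈ -0.0031558
sqrt(Z + v) = sqrt(-8/2535 + 18909) = sqrt(47934307/2535) = sqrt(719014605)/195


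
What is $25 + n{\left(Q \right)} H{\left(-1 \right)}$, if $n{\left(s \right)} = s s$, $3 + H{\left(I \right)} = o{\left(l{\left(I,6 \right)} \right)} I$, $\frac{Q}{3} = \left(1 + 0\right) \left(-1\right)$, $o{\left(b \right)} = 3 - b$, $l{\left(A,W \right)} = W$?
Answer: $25$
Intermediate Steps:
$Q = -3$ ($Q = 3 \left(1 + 0\right) \left(-1\right) = 3 \cdot 1 \left(-1\right) = 3 \left(-1\right) = -3$)
$H{\left(I \right)} = -3 - 3 I$ ($H{\left(I \right)} = -3 + \left(3 - 6\right) I = -3 - 3 I$)
$n{\left(s \right)} = s^{2}$
$25 + n{\left(Q \right)} H{\left(-1 \right)} = 25 + \left(-3\right)^{2} \left(-3 - -3\right) = 25 + 9 \left(-3 + 3\right) = 25 + 9 \cdot 0 = 25 + 0 = 25$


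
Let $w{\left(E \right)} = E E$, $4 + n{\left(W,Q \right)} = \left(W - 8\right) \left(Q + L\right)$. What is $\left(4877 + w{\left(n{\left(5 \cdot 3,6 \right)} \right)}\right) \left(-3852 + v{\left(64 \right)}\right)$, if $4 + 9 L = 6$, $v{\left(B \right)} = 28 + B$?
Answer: $- \frac{1961866480}{81} \approx -2.4221 \cdot 10^{7}$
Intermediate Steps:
$L = \frac{2}{9}$ ($L = - \frac{4}{9} + \frac{1}{9} \cdot 6 = - \frac{4}{9} + \frac{2}{3} = \frac{2}{9} \approx 0.22222$)
$n{\left(W,Q \right)} = -4 + \left(-8 + W\right) \left(\frac{2}{9} + Q\right)$ ($n{\left(W,Q \right)} = -4 + \left(W - 8\right) \left(Q + \frac{2}{9}\right) = -4 + \left(-8 + W\right) \left(\frac{2}{9} + Q\right)$)
$w{\left(E \right)} = E^{2}$
$\left(4877 + w{\left(n{\left(5 \cdot 3,6 \right)} \right)}\right) \left(-3852 + v{\left(64 \right)}\right) = \left(4877 + \left(- \frac{52}{9} - 48 + \frac{2 \cdot 5 \cdot 3}{9} + 6 \cdot 5 \cdot 3\right)^{2}\right) \left(-3852 + \left(28 + 64\right)\right) = \left(4877 + \left(- \frac{52}{9} - 48 + \frac{2}{9} \cdot 15 + 6 \cdot 15\right)^{2}\right) \left(-3852 + 92\right) = \left(4877 + \left(- \frac{52}{9} - 48 + \frac{10}{3} + 90\right)^{2}\right) \left(-3760\right) = \left(4877 + \left(\frac{356}{9}\right)^{2}\right) \left(-3760\right) = \left(4877 + \frac{126736}{81}\right) \left(-3760\right) = \frac{521773}{81} \left(-3760\right) = - \frac{1961866480}{81}$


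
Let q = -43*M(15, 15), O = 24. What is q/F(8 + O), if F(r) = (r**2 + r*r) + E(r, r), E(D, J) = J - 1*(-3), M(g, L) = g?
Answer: -645/2083 ≈ -0.30965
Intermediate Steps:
E(D, J) = 3 + J (E(D, J) = J + 3 = 3 + J)
q = -645 (q = -43*15 = -645)
F(r) = 3 + r + 2*r**2 (F(r) = (r**2 + r*r) + (3 + r) = (r**2 + r**2) + (3 + r) = 2*r**2 + (3 + r) = 3 + r + 2*r**2)
q/F(8 + O) = -645/(3 + (8 + 24) + 2*(8 + 24)**2) = -645/(3 + 32 + 2*32**2) = -645/(3 + 32 + 2*1024) = -645/(3 + 32 + 2048) = -645/2083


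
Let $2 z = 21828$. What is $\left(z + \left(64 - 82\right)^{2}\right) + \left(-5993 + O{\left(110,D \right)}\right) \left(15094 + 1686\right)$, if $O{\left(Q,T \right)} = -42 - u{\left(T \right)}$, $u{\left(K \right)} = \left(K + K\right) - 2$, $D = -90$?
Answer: $-98202102$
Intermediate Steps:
$z = 10914$ ($z = \frac{1}{2} \cdot 21828 = 10914$)
$u{\left(K \right)} = -2 + 2 K$ ($u{\left(K \right)} = 2 K - 2 = -2 + 2 K$)
$O{\left(Q,T \right)} = -40 - 2 T$ ($O{\left(Q,T \right)} = -42 - \left(-2 + 2 T\right) = -40 - 2 T$)
$\left(z + \left(64 - 82\right)^{2}\right) + \left(-5993 + O{\left(110,D \right)}\right) \left(15094 + 1686\right) = \left(10914 + \left(64 - 82\right)^{2}\right) + \left(-5993 - -140\right) \left(15094 + 1686\right) = \left(10914 + \left(-18\right)^{2}\right) + \left(-5993 + \left(-40 + 180\right)\right) 16780 = \left(10914 + 324\right) + \left(-5993 + 140\right) 16780 = 11238 - 98213340 = -98202102$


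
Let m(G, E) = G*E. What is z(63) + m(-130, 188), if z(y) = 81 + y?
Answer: -24296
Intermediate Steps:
m(G, E) = E*G
z(63) + m(-130, 188) = (81 + 63) + 188*(-130) = 144 - 24440 = -24296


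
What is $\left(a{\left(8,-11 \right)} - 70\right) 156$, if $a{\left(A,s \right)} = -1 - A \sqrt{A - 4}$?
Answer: $-13572$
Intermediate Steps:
$a{\left(A,s \right)} = -1 - A \sqrt{-4 + A}$
$\left(a{\left(8,-11 \right)} - 70\right) 156 = \left(\left(-1 - 8 \sqrt{-4 + 8}\right) - 70\right) 156 = \left(\left(-1 - 8 \sqrt{4}\right) - 70\right) 156 = \left(\left(-1 - 8 \cdot 2\right) - 70\right) 156 = \left(\left(-1 - 16\right) - 70\right) 156 = \left(-17 - 70\right) 156 = \left(-87\right) 156 = -13572$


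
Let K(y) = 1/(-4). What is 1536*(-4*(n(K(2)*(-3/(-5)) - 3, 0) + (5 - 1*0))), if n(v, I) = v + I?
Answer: -56832/5 ≈ -11366.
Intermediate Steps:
K(y) = -1/4
n(v, I) = I + v
1536*(-4*(n(K(2)*(-3/(-5)) - 3, 0) + (5 - 1*0))) = 1536*(-4*((0 + (-(-3)/(4*(-5)) - 3)) + (5 - 1*0))) = 1536*(-4*((0 + (-(-3)*(-1)/(4*5) - 3)) + (5 + 0))) = 1536*(-4*((0 + (-1/4*3/5 - 3)) + 5)) = 1536*(-4*((0 + (-3/20 - 3)) + 5)) = 1536*(-4*((0 - 63/20) + 5)) = 1536*(-4*(-63/20 + 5)) = 1536*(-4*37/20) = 1536*(-37/5) = -56832/5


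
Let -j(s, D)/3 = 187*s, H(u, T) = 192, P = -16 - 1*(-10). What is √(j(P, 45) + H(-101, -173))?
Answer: √3558 ≈ 59.649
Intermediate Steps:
P = -6 (P = -16 + 10 = -6)
j(s, D) = -561*s
√(j(P, 45) + H(-101, -173)) = √(-561*(-6) + 192) = √(3366 + 192) = √3558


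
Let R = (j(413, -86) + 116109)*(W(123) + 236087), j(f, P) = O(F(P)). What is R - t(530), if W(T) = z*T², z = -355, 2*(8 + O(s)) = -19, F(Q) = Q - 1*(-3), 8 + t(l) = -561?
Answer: -596095953213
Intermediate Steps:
t(l) = -569 (t(l) = -8 - 561 = -569)
F(Q) = 3 + Q (F(Q) = Q + 3 = 3 + Q)
O(s) = -35/2 (O(s) = -8 + (½)*(-19) = -8 - 19/2 = -35/2)
j(f, P) = -35/2
W(T) = -355*T²
R = -596095953782 (R = (-35/2 + 116109)*(-355*123² + 236087) = 232183*(-355*15129 + 236087)/2 = 232183*(-5370795 + 236087)/2 = (232183/2)*(-5134708) = -596095953782)
R - t(530) = -596095953782 - 1*(-569) = -596095953782 + 569 = -596095953213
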